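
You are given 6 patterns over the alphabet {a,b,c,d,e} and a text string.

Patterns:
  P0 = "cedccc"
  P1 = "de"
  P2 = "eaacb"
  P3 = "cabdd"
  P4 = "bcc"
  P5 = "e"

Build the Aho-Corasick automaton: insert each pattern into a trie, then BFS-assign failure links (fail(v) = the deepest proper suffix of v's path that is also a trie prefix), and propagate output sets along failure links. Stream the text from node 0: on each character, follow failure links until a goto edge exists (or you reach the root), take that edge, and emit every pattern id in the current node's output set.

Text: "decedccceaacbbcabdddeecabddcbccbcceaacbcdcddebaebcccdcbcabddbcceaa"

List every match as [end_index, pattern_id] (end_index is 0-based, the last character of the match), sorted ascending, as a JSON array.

Build automaton:
Trie nodes:
  n0 'ε': b→18 c→1 d→7 e→9
  n1 'c': a→14 e→2
  n2 'ce': d→3
  n3 'ced': c→4
  n4 'cedc': c→5
  n5 'cedcc': c→6
  n6 'cedccc': ·  [P0 ends]
  n7 'd': e→8
  n8 'de': ·  [P1 ends]
  n9 'e': a→10  [P5 ends]
  n10 'ea': a→11
  n11 'eaa': c→12
  n12 'eaac': b→13
  n13 'eaacb': ·  [P2 ends]
  n14 'ca': b→15
  n15 'cab': d→16
  n16 'cabd': d→17
  n17 'cabdd': ·  [P3 ends]
  n18 'b': c→19
  n19 'bc': c→20
  n20 'bcc': ·  [P4 ends]

BFS fail/out derivation:
  fail(1) 'c': from fail(0)=0 chase 'c': 0 ⇒ 0;  out=∅∪out(0)=∅
  fail(7) 'd': from fail(0)=0 chase 'd': 0 ⇒ 0;  out=∅∪out(0)=∅
  fail(9) 'e': from fail(0)=0 chase 'e': 0 ⇒ 0;  out={5}∪out(0)={5}
  fail(18) 'b': from fail(0)=0 chase 'b': 0 ⇒ 0;  out=∅∪out(0)=∅
  fail(2) 'ce': from fail(1)=0 chase 'e': 0 ⇒ 9;  out=∅∪out(9)={5}
  fail(8) 'de': from fail(7)=0 chase 'e': 0 ⇒ 9;  out={1}∪out(9)={1,5}
  fail(10) 'ea': from fail(9)=0 chase 'a': 0 ⇒ 0;  out=∅∪out(0)=∅
  fail(14) 'ca': from fail(1)=0 chase 'a': 0 ⇒ 0;  out=∅∪out(0)=∅
  fail(19) 'bc': from fail(18)=0 chase 'c': 0 ⇒ 1;  out=∅∪out(1)=∅
  fail(3) 'ced': from fail(2)=9 chase 'd': 9→0 ⇒ 7;  out=∅∪out(7)=∅
  fail(11) 'eaa': from fail(10)=0 chase 'a': 0 ⇒ 0;  out=∅∪out(0)=∅
  fail(15) 'cab': from fail(14)=0 chase 'b': 0 ⇒ 18;  out=∅∪out(18)=∅
  fail(20) 'bcc': from fail(19)=1 chase 'c': 1→0 ⇒ 1;  out={4}∪out(1)={4}
  fail(4) 'cedc': from fail(3)=7 chase 'c': 7→0 ⇒ 1;  out=∅∪out(1)=∅
  fail(12) 'eaac': from fail(11)=0 chase 'c': 0 ⇒ 1;  out=∅∪out(1)=∅
  fail(16) 'cabd': from fail(15)=18 chase 'd': 18→0 ⇒ 7;  out=∅∪out(7)=∅
  fail(5) 'cedcc': from fail(4)=1 chase 'c': 1→0 ⇒ 1;  out=∅∪out(1)=∅
  fail(13) 'eaacb': from fail(12)=1 chase 'b': 1→0 ⇒ 18;  out={2}∪out(18)={2}
  fail(17) 'cabdd': from fail(16)=7 chase 'd': 7→0 ⇒ 7;  out={3}∪out(7)={3}
  fail(6) 'cedccc': from fail(5)=1 chase 'c': 1→0 ⇒ 1;  out={0}∪out(1)={0}

Run:
[0] read 'd'  n0⇒n7
[1] read 'e'  n7⇒n8  emit P1@[0:1],P5@[1:1]
[2] read 'c'  n8⇒n1 ·f
[3] read 'e'  n1⇒n2  emit P5@[3:3]
[4] read 'd'  n2⇒n3
[5] read 'c'  n3⇒n4
[6] read 'c'  n4⇒n5
[7] read 'c'  n5⇒n6  emit P0@[2:7]
[8] read 'e'  n6⇒n2 ·f  emit P5@[8:8]
[9] read 'a'  n2⇒n10 ·f
[10] read 'a'  n10⇒n11
[11] read 'c'  n11⇒n12
[12] read 'b'  n12⇒n13  emit P2@[8:12]
[13] read 'b'  n13⇒n18 ·f
[14] read 'c'  n18⇒n19
[15] read 'a'  n19⇒n14 ·f
[16] read 'b'  n14⇒n15
[17] read 'd'  n15⇒n16
[18] read 'd'  n16⇒n17  emit P3@[14:18]
[19] read 'd'  n17⇒n7 ·f
[20] read 'e'  n7⇒n8  emit P1@[19:20],P5@[20:20]
[21] read 'e'  n8⇒n9 ·f  emit P5@[21:21]
[22] read 'c'  n9⇒n1 ·f
[23] read 'a'  n1⇒n14
[24] read 'b'  n14⇒n15
[25] read 'd'  n15⇒n16
[26] read 'd'  n16⇒n17  emit P3@[22:26]
[27] read 'c'  n17⇒n1 ·f
[28] read 'b'  n1⇒n18 ·f
[29] read 'c'  n18⇒n19
[30] read 'c'  n19⇒n20  emit P4@[28:30]
[31] read 'b'  n20⇒n18 ·f
[32] read 'c'  n18⇒n19
[33] read 'c'  n19⇒n20  emit P4@[31:33]
[34] read 'e'  n20⇒n2 ·f  emit P5@[34:34]
[35] read 'a'  n2⇒n10 ·f
[36] read 'a'  n10⇒n11
[37] read 'c'  n11⇒n12
[38] read 'b'  n12⇒n13  emit P2@[34:38]
[39] read 'c'  n13⇒n19 ·f
[40] read 'd'  n19⇒n7 ·f
[41] read 'c'  n7⇒n1 ·f
[42] read 'd'  n1⇒n7 ·f
[43] read 'd'  n7⇒n7 ·f
[44] read 'e'  n7⇒n8  emit P1@[43:44],P5@[44:44]
[45] read 'b'  n8⇒n18 ·f
[46] read 'a'  n18⇒n0 ·f
[47] read 'e'  n0⇒n9  emit P5@[47:47]
[48] read 'b'  n9⇒n18 ·f
[49] read 'c'  n18⇒n19
[50] read 'c'  n19⇒n20  emit P4@[48:50]
[51] read 'c'  n20⇒n1 ·f
[52] read 'd'  n1⇒n7 ·f
[53] read 'c'  n7⇒n1 ·f
[54] read 'b'  n1⇒n18 ·f
[55] read 'c'  n18⇒n19
[56] read 'a'  n19⇒n14 ·f
[57] read 'b'  n14⇒n15
[58] read 'd'  n15⇒n16
[59] read 'd'  n16⇒n17  emit P3@[55:59]
[60] read 'b'  n17⇒n18 ·f
[61] read 'c'  n18⇒n19
[62] read 'c'  n19⇒n20  emit P4@[60:62]
[63] read 'e'  n20⇒n2 ·f  emit P5@[63:63]
[64] read 'a'  n2⇒n10 ·f
[65] read 'a'  n10⇒n11

Result: [[1,1],[1,5],[3,5],[7,0],[8,5],[12,2],[18,3],[20,1],[20,5],[21,5],[26,3],[30,4],[33,4],[34,5],[38,2],[44,1],[44,5],[47,5],[50,4],[59,3],[62,4],[63,5]]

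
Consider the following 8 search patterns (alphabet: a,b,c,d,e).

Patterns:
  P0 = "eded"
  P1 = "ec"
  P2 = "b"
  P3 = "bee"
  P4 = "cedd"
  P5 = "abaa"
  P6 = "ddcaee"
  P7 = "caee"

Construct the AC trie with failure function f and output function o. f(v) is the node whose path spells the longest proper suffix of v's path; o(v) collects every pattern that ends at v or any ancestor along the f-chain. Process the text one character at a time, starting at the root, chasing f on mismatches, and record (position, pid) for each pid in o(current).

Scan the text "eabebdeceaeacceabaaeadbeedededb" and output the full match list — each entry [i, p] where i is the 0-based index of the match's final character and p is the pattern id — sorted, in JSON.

Build automaton:
Trie nodes:
  0='ε' goto a→13 b→6 c→9 d→17 e→1
  1='e' goto c→5 d→2
  2='ed' goto e→3
  3='ede' goto d→4
  4='eded' goto ·  [P0 ends]
  5='ec' goto ·  [P1 ends]
  6='b' goto e→7  [P2 ends]
  7='be' goto e→8
  8='bee' goto ·  [P3 ends]
  9='c' goto a→23 e→10
  10='ce' goto d→11
  11='ced' goto d→12
  12='cedd' goto ·  [P4 ends]
  13='a' goto b→14
  14='ab' goto a→15
  15='aba' goto a→16
  16='abaa' goto ·  [P5 ends]
  17='d' goto d→18
  18='dd' goto c→19
  19='ddc' goto a→20
  20='ddca' goto e→21
  21='ddcae' goto e→22
  22='ddcaee' goto ·  [P6 ends]
  23='ca' goto e→24
  24='cae' goto e→25
  25='caee' goto ·  [P7 ends]

Failure links (BFS by depth):
  fail(1) 'e': from fail(0)=0 chase 'e': 0 ⇒ 0;  out=∅∪out(0)=∅
  fail(6) 'b': from fail(0)=0 chase 'b': 0 ⇒ 0;  out={2}∪out(0)={2}
  fail(9) 'c': from fail(0)=0 chase 'c': 0 ⇒ 0;  out=∅∪out(0)=∅
  fail(13) 'a': from fail(0)=0 chase 'a': 0 ⇒ 0;  out=∅∪out(0)=∅
  fail(17) 'd': from fail(0)=0 chase 'd': 0 ⇒ 0;  out=∅∪out(0)=∅
  fail(2) 'ed': from fail(1)=0 chase 'd': 0 ⇒ 17;  out=∅∪out(17)=∅
  fail(5) 'ec': from fail(1)=0 chase 'c': 0 ⇒ 9;  out={1}∪out(9)={1}
  fail(7) 'be': from fail(6)=0 chase 'e': 0 ⇒ 1;  out=∅∪out(1)=∅
  fail(10) 'ce': from fail(9)=0 chase 'e': 0 ⇒ 1;  out=∅∪out(1)=∅
  fail(14) 'ab': from fail(13)=0 chase 'b': 0 ⇒ 6;  out=∅∪out(6)={2}
  fail(18) 'dd': from fail(17)=0 chase 'd': 0 ⇒ 17;  out=∅∪out(17)=∅
  fail(23) 'ca': from fail(9)=0 chase 'a': 0 ⇒ 13;  out=∅∪out(13)=∅
  fail(3) 'ede': from fail(2)=17 chase 'e': 17→0 ⇒ 1;  out=∅∪out(1)=∅
  fail(8) 'bee': from fail(7)=1 chase 'e': 1→0 ⇒ 1;  out={3}∪out(1)={3}
  fail(11) 'ced': from fail(10)=1 chase 'd': 1 ⇒ 2;  out=∅∪out(2)=∅
  fail(15) 'aba': from fail(14)=6 chase 'a': 6→0 ⇒ 13;  out=∅∪out(13)=∅
  fail(19) 'ddc': from fail(18)=17 chase 'c': 17→0 ⇒ 9;  out=∅∪out(9)=∅
  fail(24) 'cae': from fail(23)=13 chase 'e': 13→0 ⇒ 1;  out=∅∪out(1)=∅
  fail(4) 'eded': from fail(3)=1 chase 'd': 1 ⇒ 2;  out={0}∪out(2)={0}
  fail(12) 'cedd': from fail(11)=2 chase 'd': 2→17 ⇒ 18;  out={4}∪out(18)={4}
  fail(16) 'abaa': from fail(15)=13 chase 'a': 13→0 ⇒ 13;  out={5}∪out(13)={5}
  fail(20) 'ddca': from fail(19)=9 chase 'a': 9 ⇒ 23;  out=∅∪out(23)=∅
  fail(25) 'caee': from fail(24)=1 chase 'e': 1→0 ⇒ 1;  out={7}∪out(1)={7}
  fail(21) 'ddcae': from fail(20)=23 chase 'e': 23 ⇒ 24;  out=∅∪out(24)=∅
  fail(22) 'ddcaee': from fail(21)=24 chase 'e': 24 ⇒ 25;  out={6}∪out(25)={6,7}

Run:
pos 0 'e': at 1
pos 1 'a': at 13 ·f
pos 2 'b': at 14  ** P2@[2:2]
pos 3 'e': at 7 ·f
pos 4 'b': at 6 ·f  ** P2@[4:4]
pos 5 'd': at 17 ·f
pos 6 'e': at 1 ·f
pos 7 'c': at 5  ** P1@[6:7]
pos 8 'e': at 10 ·f
pos 9 'a': at 13 ·f
pos 10 'e': at 1 ·f
pos 11 'a': at 13 ·f
pos 12 'c': at 9 ·f
pos 13 'c': at 9 ·f
pos 14 'e': at 10
pos 15 'a': at 13 ·f
pos 16 'b': at 14  ** P2@[16:16]
pos 17 'a': at 15
pos 18 'a': at 16  ** P5@[15:18]
pos 19 'e': at 1 ·f
pos 20 'a': at 13 ·f
pos 21 'd': at 17 ·f
pos 22 'b': at 6 ·f  ** P2@[22:22]
pos 23 'e': at 7
pos 24 'e': at 8  ** P3@[22:24]
pos 25 'd': at 2 ·f
pos 26 'e': at 3
pos 27 'd': at 4  ** P0@[24:27]
pos 28 'e': at 3 ·f
pos 29 'd': at 4  ** P0@[26:29]
pos 30 'b': at 6 ·f  ** P2@[30:30]

All matches (sorted): [[2,2],[4,2],[7,1],[16,2],[18,5],[22,2],[24,3],[27,0],[29,0],[30,2]]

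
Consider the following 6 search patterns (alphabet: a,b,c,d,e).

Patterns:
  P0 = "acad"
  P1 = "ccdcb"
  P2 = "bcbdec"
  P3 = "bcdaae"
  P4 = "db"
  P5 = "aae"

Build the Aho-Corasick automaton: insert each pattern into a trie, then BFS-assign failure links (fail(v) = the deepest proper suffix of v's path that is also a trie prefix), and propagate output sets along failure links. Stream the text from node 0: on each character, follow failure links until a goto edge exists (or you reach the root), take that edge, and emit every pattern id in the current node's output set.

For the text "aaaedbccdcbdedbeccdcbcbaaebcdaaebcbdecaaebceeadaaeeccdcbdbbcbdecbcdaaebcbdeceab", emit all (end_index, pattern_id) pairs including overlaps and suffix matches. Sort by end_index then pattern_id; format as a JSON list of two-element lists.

Build:
Trie (insert patterns):
  n0 'ε': a→1 b→10 c→5 d→20
  n1 'a': a→22 c→2
  n2 'ac': a→3
  n3 'aca': d→4
  n4 'acad': ·  [P0 ends]
  n5 'c': c→6
  n6 'cc': d→7
  n7 'ccd': c→8
  n8 'ccdc': b→9
  n9 'ccdcb': ·  [P1 ends]
  n10 'b': c→11
  n11 'bc': b→12 d→16
  n12 'bcb': d→13
  n13 'bcbd': e→14
  n14 'bcbde': c→15
  n15 'bcbdec': ·  [P2 ends]
  n16 'bcd': a→17
  n17 'bcda': a→18
  n18 'bcdaa': e→19
  n19 'bcdaae': ·  [P3 ends]
  n20 'd': b→21
  n21 'db': ·  [P4 ends]
  n22 'aa': e→23
  n23 'aae': ·  [P5 ends]

BFS fail/out derivation:
  fail(1) 'a': from fail(0)=0 chase 'a': 0 ⇒ 0;  out=∅∪out(0)=∅
  fail(5) 'c': from fail(0)=0 chase 'c': 0 ⇒ 0;  out=∅∪out(0)=∅
  fail(10) 'b': from fail(0)=0 chase 'b': 0 ⇒ 0;  out=∅∪out(0)=∅
  fail(20) 'd': from fail(0)=0 chase 'd': 0 ⇒ 0;  out=∅∪out(0)=∅
  fail(2) 'ac': from fail(1)=0 chase 'c': 0 ⇒ 5;  out=∅∪out(5)=∅
  fail(6) 'cc': from fail(5)=0 chase 'c': 0 ⇒ 5;  out=∅∪out(5)=∅
  fail(11) 'bc': from fail(10)=0 chase 'c': 0 ⇒ 5;  out=∅∪out(5)=∅
  fail(21) 'db': from fail(20)=0 chase 'b': 0 ⇒ 10;  out={4}∪out(10)={4}
  fail(22) 'aa': from fail(1)=0 chase 'a': 0 ⇒ 1;  out=∅∪out(1)=∅
  fail(3) 'aca': from fail(2)=5 chase 'a': 5→0 ⇒ 1;  out=∅∪out(1)=∅
  fail(7) 'ccd': from fail(6)=5 chase 'd': 5→0 ⇒ 20;  out=∅∪out(20)=∅
  fail(12) 'bcb': from fail(11)=5 chase 'b': 5→0 ⇒ 10;  out=∅∪out(10)=∅
  fail(16) 'bcd': from fail(11)=5 chase 'd': 5→0 ⇒ 20;  out=∅∪out(20)=∅
  fail(23) 'aae': from fail(22)=1 chase 'e': 1→0 ⇒ 0;  out={5}∪out(0)={5}
  fail(4) 'acad': from fail(3)=1 chase 'd': 1→0 ⇒ 20;  out={0}∪out(20)={0}
  fail(8) 'ccdc': from fail(7)=20 chase 'c': 20→0 ⇒ 5;  out=∅∪out(5)=∅
  fail(13) 'bcbd': from fail(12)=10 chase 'd': 10→0 ⇒ 20;  out=∅∪out(20)=∅
  fail(17) 'bcda': from fail(16)=20 chase 'a': 20→0 ⇒ 1;  out=∅∪out(1)=∅
  fail(9) 'ccdcb': from fail(8)=5 chase 'b': 5→0 ⇒ 10;  out={1}∪out(10)={1}
  fail(14) 'bcbde': from fail(13)=20 chase 'e': 20→0 ⇒ 0;  out=∅∪out(0)=∅
  fail(18) 'bcdaa': from fail(17)=1 chase 'a': 1 ⇒ 22;  out=∅∪out(22)=∅
  fail(15) 'bcbdec': from fail(14)=0 chase 'c': 0 ⇒ 5;  out={2}∪out(5)={2}
  fail(19) 'bcdaae': from fail(18)=22 chase 'e': 22 ⇒ 23;  out={3}∪out(23)={3,5}

Scan:
i=0 'a': node 0→1
i=1 'a': node 1→22
i=2 'a': node 22→22 ·f
i=3 'e': node 22→23  ** P5@[1:3]
i=4 'd': node 23→20 ·f
i=5 'b': node 20→21  ** P4@[4:5]
i=6 'c': node 21→11 ·f
i=7 'c': node 11→6 ·f
i=8 'd': node 6→7
i=9 'c': node 7→8
i=10 'b': node 8→9  ** P1@[6:10]
i=11 'd': node 9→20 ·f
i=12 'e': node 20→0 ·f
i=13 'd': node 0→20
i=14 'b': node 20→21  ** P4@[13:14]
i=15 'e': node 21→0 ·f
i=16 'c': node 0→5
i=17 'c': node 5→6
i=18 'd': node 6→7
i=19 'c': node 7→8
i=20 'b': node 8→9  ** P1@[16:20]
i=21 'c': node 9→11 ·f
i=22 'b': node 11→12
i=23 'a': node 12→1 ·f
i=24 'a': node 1→22
i=25 'e': node 22→23  ** P5@[23:25]
i=26 'b': node 23→10 ·f
i=27 'c': node 10→11
i=28 'd': node 11→16
i=29 'a': node 16→17
i=30 'a': node 17→18
i=31 'e': node 18→19  ** P3@[26:31],P5@[29:31]
i=32 'b': node 19→10 ·f
i=33 'c': node 10→11
i=34 'b': node 11→12
i=35 'd': node 12→13
i=36 'e': node 13→14
i=37 'c': node 14→15  ** P2@[32:37]
i=38 'a': node 15→1 ·f
i=39 'a': node 1→22
i=40 'e': node 22→23  ** P5@[38:40]
i=41 'b': node 23→10 ·f
i=42 'c': node 10→11
i=43 'e': node 11→0 ·f
i=44 'e': node 0→0
i=45 'a': node 0→1
i=46 'd': node 1→20 ·f
i=47 'a': node 20→1 ·f
i=48 'a': node 1→22
i=49 'e': node 22→23  ** P5@[47:49]
i=50 'e': node 23→0 ·f
i=51 'c': node 0→5
i=52 'c': node 5→6
i=53 'd': node 6→7
i=54 'c': node 7→8
i=55 'b': node 8→9  ** P1@[51:55]
i=56 'd': node 9→20 ·f
i=57 'b': node 20→21  ** P4@[56:57]
i=58 'b': node 21→10 ·f
i=59 'c': node 10→11
i=60 'b': node 11→12
i=61 'd': node 12→13
i=62 'e': node 13→14
i=63 'c': node 14→15  ** P2@[58:63]
i=64 'b': node 15→10 ·f
i=65 'c': node 10→11
i=66 'd': node 11→16
i=67 'a': node 16→17
i=68 'a': node 17→18
i=69 'e': node 18→19  ** P3@[64:69],P5@[67:69]
i=70 'b': node 19→10 ·f
i=71 'c': node 10→11
i=72 'b': node 11→12
i=73 'd': node 12→13
i=74 'e': node 13→14
i=75 'c': node 14→15  ** P2@[70:75]
i=76 'e': node 15→0 ·f
i=77 'a': node 0→1
i=78 'b': node 1→10 ·f

Matches: [[3,5],[5,4],[10,1],[14,4],[20,1],[25,5],[31,3],[31,5],[37,2],[40,5],[49,5],[55,1],[57,4],[63,2],[69,3],[69,5],[75,2]]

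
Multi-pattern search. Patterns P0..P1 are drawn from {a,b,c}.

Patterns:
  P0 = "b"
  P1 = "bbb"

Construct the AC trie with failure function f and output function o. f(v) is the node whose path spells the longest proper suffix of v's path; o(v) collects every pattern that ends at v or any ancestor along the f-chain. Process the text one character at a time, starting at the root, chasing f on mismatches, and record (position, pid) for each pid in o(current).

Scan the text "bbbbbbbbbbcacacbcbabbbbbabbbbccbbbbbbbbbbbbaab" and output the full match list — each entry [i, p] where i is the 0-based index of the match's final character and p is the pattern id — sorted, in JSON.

Build:
Trie nodes:
  n0 'ε': b→1
  n1 'b': b→2  ←P0
  n2 'bb': b→3
  n3 'bbb': ·  ←P1

BFS fail/out derivation:
  fail(1) 'b': from fail(0)=0 chase 'b': 0 ⇒ 0;  out={0}∪out(0)={0}
  fail(2) 'bb': from fail(1)=0 chase 'b': 0 ⇒ 1;  out=∅∪out(1)={0}
  fail(3) 'bbb': from fail(2)=1 chase 'b': 1 ⇒ 2;  out={1}∪out(2)={0,1}

Run:
pos 0 'b': at 1  emit P0@[0:0]
pos 1 'b': at 2  emit P0@[1:1]
pos 2 'b': at 3  emit P0@[2:2],P1@[0:2]
pos 3 'b': at 3 ·f  emit P0@[3:3],P1@[1:3]
pos 4 'b': at 3 ·f  emit P0@[4:4],P1@[2:4]
pos 5 'b': at 3 ·f  emit P0@[5:5],P1@[3:5]
pos 6 'b': at 3 ·f  emit P0@[6:6],P1@[4:6]
pos 7 'b': at 3 ·f  emit P0@[7:7],P1@[5:7]
pos 8 'b': at 3 ·f  emit P0@[8:8],P1@[6:8]
pos 9 'b': at 3 ·f  emit P0@[9:9],P1@[7:9]
pos 10 'c': at 0 ·f
pos 11 'a': at 0
pos 12 'c': at 0
pos 13 'a': at 0
pos 14 'c': at 0
pos 15 'b': at 1  emit P0@[15:15]
pos 16 'c': at 0 ·f
pos 17 'b': at 1  emit P0@[17:17]
pos 18 'a': at 0 ·f
pos 19 'b': at 1  emit P0@[19:19]
pos 20 'b': at 2  emit P0@[20:20]
pos 21 'b': at 3  emit P0@[21:21],P1@[19:21]
pos 22 'b': at 3 ·f  emit P0@[22:22],P1@[20:22]
pos 23 'b': at 3 ·f  emit P0@[23:23],P1@[21:23]
pos 24 'a': at 0 ·f
pos 25 'b': at 1  emit P0@[25:25]
pos 26 'b': at 2  emit P0@[26:26]
pos 27 'b': at 3  emit P0@[27:27],P1@[25:27]
pos 28 'b': at 3 ·f  emit P0@[28:28],P1@[26:28]
pos 29 'c': at 0 ·f
pos 30 'c': at 0
pos 31 'b': at 1  emit P0@[31:31]
pos 32 'b': at 2  emit P0@[32:32]
pos 33 'b': at 3  emit P0@[33:33],P1@[31:33]
pos 34 'b': at 3 ·f  emit P0@[34:34],P1@[32:34]
pos 35 'b': at 3 ·f  emit P0@[35:35],P1@[33:35]
pos 36 'b': at 3 ·f  emit P0@[36:36],P1@[34:36]
pos 37 'b': at 3 ·f  emit P0@[37:37],P1@[35:37]
pos 38 'b': at 3 ·f  emit P0@[38:38],P1@[36:38]
pos 39 'b': at 3 ·f  emit P0@[39:39],P1@[37:39]
pos 40 'b': at 3 ·f  emit P0@[40:40],P1@[38:40]
pos 41 'b': at 3 ·f  emit P0@[41:41],P1@[39:41]
pos 42 'b': at 3 ·f  emit P0@[42:42],P1@[40:42]
pos 43 'a': at 0 ·f
pos 44 'a': at 0
pos 45 'b': at 1  emit P0@[45:45]

All matches (sorted): [[0,0],[1,0],[2,0],[2,1],[3,0],[3,1],[4,0],[4,1],[5,0],[5,1],[6,0],[6,1],[7,0],[7,1],[8,0],[8,1],[9,0],[9,1],[15,0],[17,0],[19,0],[20,0],[21,0],[21,1],[22,0],[22,1],[23,0],[23,1],[25,0],[26,0],[27,0],[27,1],[28,0],[28,1],[31,0],[32,0],[33,0],[33,1],[34,0],[34,1],[35,0],[35,1],[36,0],[36,1],[37,0],[37,1],[38,0],[38,1],[39,0],[39,1],[40,0],[40,1],[41,0],[41,1],[42,0],[42,1],[45,0]]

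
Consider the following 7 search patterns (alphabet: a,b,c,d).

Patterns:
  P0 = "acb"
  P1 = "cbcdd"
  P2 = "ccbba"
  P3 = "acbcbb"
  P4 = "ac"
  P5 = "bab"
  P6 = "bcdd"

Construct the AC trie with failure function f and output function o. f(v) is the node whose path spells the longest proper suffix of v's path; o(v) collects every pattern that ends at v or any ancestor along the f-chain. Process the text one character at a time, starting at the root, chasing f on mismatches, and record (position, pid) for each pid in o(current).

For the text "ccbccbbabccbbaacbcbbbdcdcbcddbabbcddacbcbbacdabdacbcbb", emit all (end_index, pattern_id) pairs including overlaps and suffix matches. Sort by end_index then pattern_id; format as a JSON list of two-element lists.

Build:
Trie (insert patterns):
  0='ε' goto a→1 b→16 c→4
  1='a' goto c→2
  2='ac' goto b→3  [P4 ends]
  3='acb' goto c→13  [P0 ends]
  4='c' goto b→5 c→9
  5='cb' goto c→6
  6='cbc' goto d→7
  7='cbcd' goto d→8
  8='cbcdd' goto ·  [P1 ends]
  9='cc' goto b→10
  10='ccb' goto b→11
  11='ccbb' goto a→12
  12='ccbba' goto ·  [P2 ends]
  13='acbc' goto b→14
  14='acbcb' goto b→15
  15='acbcbb' goto ·  [P3 ends]
  16='b' goto a→17 c→19
  17='ba' goto b→18
  18='bab' goto ·  [P5 ends]
  19='bc' goto d→20
  20='bcd' goto d→21
  21='bcdd' goto ·  [P6 ends]

Failure links (BFS by depth):
  n1('a'): parent n0 fail=0; on 'a' 0 → fail=0;  out ∅∪∅=∅
  n4('c'): parent n0 fail=0; on 'c' 0 → fail=0;  out ∅∪∅=∅
  n16('b'): parent n0 fail=0; on 'b' 0 → fail=0;  out ∅∪∅=∅
  n2('ac'): parent n1 fail=0; on 'c' 0 → fail=4;  out {4}∪∅={4}
  n5('cb'): parent n4 fail=0; on 'b' 0 → fail=16;  out ∅∪∅=∅
  n9('cc'): parent n4 fail=0; on 'c' 0 → fail=4;  out ∅∪∅=∅
  n17('ba'): parent n16 fail=0; on 'a' 0 → fail=1;  out ∅∪∅=∅
  n19('bc'): parent n16 fail=0; on 'c' 0 → fail=4;  out ∅∪∅=∅
  n3('acb'): parent n2 fail=4; on 'b' 4 → fail=5;  out {0}∪∅={0}
  n6('cbc'): parent n5 fail=16; on 'c' 16 → fail=19;  out ∅∪∅=∅
  n10('ccb'): parent n9 fail=4; on 'b' 4 → fail=5;  out ∅∪∅=∅
  n18('bab'): parent n17 fail=1; on 'b' 1→0 → fail=16;  out {5}∪∅={5}
  n20('bcd'): parent n19 fail=4; on 'd' 4→0 → fail=0;  out ∅∪∅=∅
  n7('cbcd'): parent n6 fail=19; on 'd' 19 → fail=20;  out ∅∪∅=∅
  n11('ccbb'): parent n10 fail=5; on 'b' 5→16→0 → fail=16;  out ∅∪∅=∅
  n13('acbc'): parent n3 fail=5; on 'c' 5 → fail=6;  out ∅∪∅=∅
  n21('bcdd'): parent n20 fail=0; on 'd' 0 → fail=0;  out {6}∪∅={6}
  n8('cbcdd'): parent n7 fail=20; on 'd' 20 → fail=21;  out {1}∪{6}={1,6}
  n12('ccbba'): parent n11 fail=16; on 'a' 16 → fail=17;  out {2}∪∅={2}
  n14('acbcb'): parent n13 fail=6; on 'b' 6→19→4 → fail=5;  out ∅∪∅=∅
  n15('acbcbb'): parent n14 fail=5; on 'b' 5→16→0 → fail=16;  out {3}∪∅={3}

Scan:
pos 0 'c': at 4
pos 1 'c': at 9
pos 2 'b': at 10
pos 3 'c': at 6 (via fail)
pos 4 'c': at 9 (via fail)
pos 5 'b': at 10
pos 6 'b': at 11
pos 7 'a': at 12  → match P2@[3:7]
pos 8 'b': at 18 (via fail)  → match P5@[6:8]
pos 9 'c': at 19 (via fail)
pos 10 'c': at 9 (via fail)
pos 11 'b': at 10
pos 12 'b': at 11
pos 13 'a': at 12  → match P2@[9:13]
pos 14 'a': at 1 (via fail)
pos 15 'c': at 2  → match P4@[14:15]
pos 16 'b': at 3  → match P0@[14:16]
pos 17 'c': at 13
pos 18 'b': at 14
pos 19 'b': at 15  → match P3@[14:19]
pos 20 'b': at 16 (via fail)
pos 21 'd': at 0 (via fail)
pos 22 'c': at 4
pos 23 'd': at 0 (via fail)
pos 24 'c': at 4
pos 25 'b': at 5
pos 26 'c': at 6
pos 27 'd': at 7
pos 28 'd': at 8  → match P1@[24:28],P6@[25:28]
pos 29 'b': at 16 (via fail)
pos 30 'a': at 17
pos 31 'b': at 18  → match P5@[29:31]
pos 32 'b': at 16 (via fail)
pos 33 'c': at 19
pos 34 'd': at 20
pos 35 'd': at 21  → match P6@[32:35]
pos 36 'a': at 1 (via fail)
pos 37 'c': at 2  → match P4@[36:37]
pos 38 'b': at 3  → match P0@[36:38]
pos 39 'c': at 13
pos 40 'b': at 14
pos 41 'b': at 15  → match P3@[36:41]
pos 42 'a': at 17 (via fail)
pos 43 'c': at 2 (via fail)  → match P4@[42:43]
pos 44 'd': at 0 (via fail)
pos 45 'a': at 1
pos 46 'b': at 16 (via fail)
pos 47 'd': at 0 (via fail)
pos 48 'a': at 1
pos 49 'c': at 2  → match P4@[48:49]
pos 50 'b': at 3  → match P0@[48:50]
pos 51 'c': at 13
pos 52 'b': at 14
pos 53 'b': at 15  → match P3@[48:53]

All matches (sorted): [[7,2],[8,5],[13,2],[15,4],[16,0],[19,3],[28,1],[28,6],[31,5],[35,6],[37,4],[38,0],[41,3],[43,4],[49,4],[50,0],[53,3]]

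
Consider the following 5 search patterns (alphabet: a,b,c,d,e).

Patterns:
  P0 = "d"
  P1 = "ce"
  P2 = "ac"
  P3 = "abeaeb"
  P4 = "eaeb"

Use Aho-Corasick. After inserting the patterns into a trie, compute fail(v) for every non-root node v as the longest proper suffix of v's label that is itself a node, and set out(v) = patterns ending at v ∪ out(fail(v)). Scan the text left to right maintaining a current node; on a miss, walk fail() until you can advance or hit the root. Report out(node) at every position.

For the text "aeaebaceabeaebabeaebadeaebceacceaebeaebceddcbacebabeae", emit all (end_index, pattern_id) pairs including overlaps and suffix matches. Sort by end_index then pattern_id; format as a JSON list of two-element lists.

Build:
Trie nodes:
  n0 'ε': a→4 c→2 d→1 e→11
  n1 'd': ·  ←P0
  n2 'c': e→3
  n3 'ce': ·  ←P1
  n4 'a': b→6 c→5
  n5 'ac': ·  ←P2
  n6 'ab': e→7
  n7 'abe': a→8
  n8 'abea': e→9
  n9 'abeae': b→10
  n10 'abeaeb': ·  ←P3
  n11 'e': a→12
  n12 'ea': e→13
  n13 'eae': b→14
  n14 'eaeb': ·  ←P4

Failure links (BFS by depth):
  n1('d'): parent n0 fail=0; on 'd' 0 → fail=0;  out {0}∪∅={0}
  n2('c'): parent n0 fail=0; on 'c' 0 → fail=0;  out ∅∪∅=∅
  n4('a'): parent n0 fail=0; on 'a' 0 → fail=0;  out ∅∪∅=∅
  n11('e'): parent n0 fail=0; on 'e' 0 → fail=0;  out ∅∪∅=∅
  n3('ce'): parent n2 fail=0; on 'e' 0 → fail=11;  out {1}∪∅={1}
  n5('ac'): parent n4 fail=0; on 'c' 0 → fail=2;  out {2}∪∅={2}
  n6('ab'): parent n4 fail=0; on 'b' 0 → fail=0;  out ∅∪∅=∅
  n12('ea'): parent n11 fail=0; on 'a' 0 → fail=4;  out ∅∪∅=∅
  n7('abe'): parent n6 fail=0; on 'e' 0 → fail=11;  out ∅∪∅=∅
  n13('eae'): parent n12 fail=4; on 'e' 4→0 → fail=11;  out ∅∪∅=∅
  n8('abea'): parent n7 fail=11; on 'a' 11 → fail=12;  out ∅∪∅=∅
  n14('eaeb'): parent n13 fail=11; on 'b' 11→0 → fail=0;  out {4}∪∅={4}
  n9('abeae'): parent n8 fail=12; on 'e' 12 → fail=13;  out ∅∪∅=∅
  n10('abeaeb'): parent n9 fail=13; on 'b' 13 → fail=14;  out {3}∪{4}={3,4}

Run:
[0] read 'a'  n0⇒n4
[1] read 'e'  n4⇒n11 (via fail)
[2] read 'a'  n11⇒n12
[3] read 'e'  n12⇒n13
[4] read 'b'  n13⇒n14  → match P4@[1:4]
[5] read 'a'  n14⇒n4 (via fail)
[6] read 'c'  n4⇒n5  → match P2@[5:6]
[7] read 'e'  n5⇒n3 (via fail)  → match P1@[6:7]
[8] read 'a'  n3⇒n12 (via fail)
[9] read 'b'  n12⇒n6 (via fail)
[10] read 'e'  n6⇒n7
[11] read 'a'  n7⇒n8
[12] read 'e'  n8⇒n9
[13] read 'b'  n9⇒n10  → match P3@[8:13],P4@[10:13]
[14] read 'a'  n10⇒n4 (via fail)
[15] read 'b'  n4⇒n6
[16] read 'e'  n6⇒n7
[17] read 'a'  n7⇒n8
[18] read 'e'  n8⇒n9
[19] read 'b'  n9⇒n10  → match P3@[14:19],P4@[16:19]
[20] read 'a'  n10⇒n4 (via fail)
[21] read 'd'  n4⇒n1 (via fail)  → match P0@[21:21]
[22] read 'e'  n1⇒n11 (via fail)
[23] read 'a'  n11⇒n12
[24] read 'e'  n12⇒n13
[25] read 'b'  n13⇒n14  → match P4@[22:25]
[26] read 'c'  n14⇒n2 (via fail)
[27] read 'e'  n2⇒n3  → match P1@[26:27]
[28] read 'a'  n3⇒n12 (via fail)
[29] read 'c'  n12⇒n5 (via fail)  → match P2@[28:29]
[30] read 'c'  n5⇒n2 (via fail)
[31] read 'e'  n2⇒n3  → match P1@[30:31]
[32] read 'a'  n3⇒n12 (via fail)
[33] read 'e'  n12⇒n13
[34] read 'b'  n13⇒n14  → match P4@[31:34]
[35] read 'e'  n14⇒n11 (via fail)
[36] read 'a'  n11⇒n12
[37] read 'e'  n12⇒n13
[38] read 'b'  n13⇒n14  → match P4@[35:38]
[39] read 'c'  n14⇒n2 (via fail)
[40] read 'e'  n2⇒n3  → match P1@[39:40]
[41] read 'd'  n3⇒n1 (via fail)  → match P0@[41:41]
[42] read 'd'  n1⇒n1 (via fail)  → match P0@[42:42]
[43] read 'c'  n1⇒n2 (via fail)
[44] read 'b'  n2⇒n0 (via fail)
[45] read 'a'  n0⇒n4
[46] read 'c'  n4⇒n5  → match P2@[45:46]
[47] read 'e'  n5⇒n3 (via fail)  → match P1@[46:47]
[48] read 'b'  n3⇒n0 (via fail)
[49] read 'a'  n0⇒n4
[50] read 'b'  n4⇒n6
[51] read 'e'  n6⇒n7
[52] read 'a'  n7⇒n8
[53] read 'e'  n8⇒n9

Result: [[4,4],[6,2],[7,1],[13,3],[13,4],[19,3],[19,4],[21,0],[25,4],[27,1],[29,2],[31,1],[34,4],[38,4],[40,1],[41,0],[42,0],[46,2],[47,1]]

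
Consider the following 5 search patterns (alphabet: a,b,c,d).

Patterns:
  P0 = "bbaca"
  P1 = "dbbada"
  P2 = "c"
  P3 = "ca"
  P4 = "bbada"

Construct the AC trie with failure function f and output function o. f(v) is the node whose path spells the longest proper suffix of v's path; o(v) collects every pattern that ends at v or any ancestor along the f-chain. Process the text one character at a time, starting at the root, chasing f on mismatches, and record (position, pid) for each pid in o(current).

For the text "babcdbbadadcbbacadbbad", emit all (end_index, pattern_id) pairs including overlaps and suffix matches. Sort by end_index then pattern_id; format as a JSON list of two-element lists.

Build:
Trie nodes:
  0='ε' goto b→1 c→12 d→6
  1='b' goto b→2
  2='bb' goto a→3
  3='bba' goto c→4 d→14
  4='bbac' goto a→5
  5='bbaca' goto ·  [P0 ends]
  6='d' goto b→7
  7='db' goto b→8
  8='dbb' goto a→9
  9='dbba' goto d→10
  10='dbbad' goto a→11
  11='dbbada' goto ·  [P1 ends]
  12='c' goto a→13  [P2 ends]
  13='ca' goto ·  [P3 ends]
  14='bbad' goto a→15
  15='bbada' goto ·  [P4 ends]

BFS fail/out derivation:
  fail(1) 'b': from fail(0)=0 chase 'b': 0 ⇒ 0;  out=∅∪out(0)=∅
  fail(6) 'd': from fail(0)=0 chase 'd': 0 ⇒ 0;  out=∅∪out(0)=∅
  fail(12) 'c': from fail(0)=0 chase 'c': 0 ⇒ 0;  out={2}∪out(0)={2}
  fail(2) 'bb': from fail(1)=0 chase 'b': 0 ⇒ 1;  out=∅∪out(1)=∅
  fail(7) 'db': from fail(6)=0 chase 'b': 0 ⇒ 1;  out=∅∪out(1)=∅
  fail(13) 'ca': from fail(12)=0 chase 'a': 0 ⇒ 0;  out={3}∪out(0)={3}
  fail(3) 'bba': from fail(2)=1 chase 'a': 1→0 ⇒ 0;  out=∅∪out(0)=∅
  fail(8) 'dbb': from fail(7)=1 chase 'b': 1 ⇒ 2;  out=∅∪out(2)=∅
  fail(4) 'bbac': from fail(3)=0 chase 'c': 0 ⇒ 12;  out=∅∪out(12)={2}
  fail(9) 'dbba': from fail(8)=2 chase 'a': 2 ⇒ 3;  out=∅∪out(3)=∅
  fail(14) 'bbad': from fail(3)=0 chase 'd': 0 ⇒ 6;  out=∅∪out(6)=∅
  fail(5) 'bbaca': from fail(4)=12 chase 'a': 12 ⇒ 13;  out={0}∪out(13)={0,3}
  fail(10) 'dbbad': from fail(9)=3 chase 'd': 3 ⇒ 14;  out=∅∪out(14)=∅
  fail(15) 'bbada': from fail(14)=6 chase 'a': 6→0 ⇒ 0;  out={4}∪out(0)={4}
  fail(11) 'dbbada': from fail(10)=14 chase 'a': 14 ⇒ 15;  out={1}∪out(15)={1,4}

Run:
i=0 'b': node 0→1
i=1 'a': node 1→0 ·f
i=2 'b': node 0→1
i=3 'c': node 1→12 ·f  ** P2@[3:3]
i=4 'd': node 12→6 ·f
i=5 'b': node 6→7
i=6 'b': node 7→8
i=7 'a': node 8→9
i=8 'd': node 9→10
i=9 'a': node 10→11  ** P1@[4:9],P4@[5:9]
i=10 'd': node 11→6 ·f
i=11 'c': node 6→12 ·f  ** P2@[11:11]
i=12 'b': node 12→1 ·f
i=13 'b': node 1→2
i=14 'a': node 2→3
i=15 'c': node 3→4  ** P2@[15:15]
i=16 'a': node 4→5  ** P0@[12:16],P3@[15:16]
i=17 'd': node 5→6 ·f
i=18 'b': node 6→7
i=19 'b': node 7→8
i=20 'a': node 8→9
i=21 'd': node 9→10

All matches (sorted): [[3,2],[9,1],[9,4],[11,2],[15,2],[16,0],[16,3]]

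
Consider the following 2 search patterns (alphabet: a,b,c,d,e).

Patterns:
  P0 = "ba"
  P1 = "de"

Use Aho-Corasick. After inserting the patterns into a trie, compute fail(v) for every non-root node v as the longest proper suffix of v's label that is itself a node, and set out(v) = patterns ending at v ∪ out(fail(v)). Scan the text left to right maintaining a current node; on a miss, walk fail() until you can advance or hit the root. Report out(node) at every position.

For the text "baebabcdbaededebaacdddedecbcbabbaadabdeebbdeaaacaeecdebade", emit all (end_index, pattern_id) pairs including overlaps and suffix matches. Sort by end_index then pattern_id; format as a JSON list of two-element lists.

Build:
Trie (insert patterns):
  n0 'ε': b→1 d→3
  n1 'b': a→2
  n2 'ba': ·  [P0 ends]
  n3 'd': e→4
  n4 'de': ·  [P1 ends]

BFS fail/out derivation:
  n1('b'): parent n0 fail=0; on 'b' 0 → fail=0;  out ∅∪∅=∅
  n3('d'): parent n0 fail=0; on 'd' 0 → fail=0;  out ∅∪∅=∅
  n2('ba'): parent n1 fail=0; on 'a' 0 → fail=0;  out {0}∪∅={0}
  n4('de'): parent n3 fail=0; on 'e' 0 → fail=0;  out {1}∪∅={1}

Scan:
[0] read 'b'  n0⇒n1
[1] read 'a'  n1⇒n2  ** P0@[0:1]
[2] read 'e'  n2⇒n0 (via fail)
[3] read 'b'  n0⇒n1
[4] read 'a'  n1⇒n2  ** P0@[3:4]
[5] read 'b'  n2⇒n1 (via fail)
[6] read 'c'  n1⇒n0 (via fail)
[7] read 'd'  n0⇒n3
[8] read 'b'  n3⇒n1 (via fail)
[9] read 'a'  n1⇒n2  ** P0@[8:9]
[10] read 'e'  n2⇒n0 (via fail)
[11] read 'd'  n0⇒n3
[12] read 'e'  n3⇒n4  ** P1@[11:12]
[13] read 'd'  n4⇒n3 (via fail)
[14] read 'e'  n3⇒n4  ** P1@[13:14]
[15] read 'b'  n4⇒n1 (via fail)
[16] read 'a'  n1⇒n2  ** P0@[15:16]
[17] read 'a'  n2⇒n0 (via fail)
[18] read 'c'  n0⇒n0
[19] read 'd'  n0⇒n3
[20] read 'd'  n3⇒n3 (via fail)
[21] read 'd'  n3⇒n3 (via fail)
[22] read 'e'  n3⇒n4  ** P1@[21:22]
[23] read 'd'  n4⇒n3 (via fail)
[24] read 'e'  n3⇒n4  ** P1@[23:24]
[25] read 'c'  n4⇒n0 (via fail)
[26] read 'b'  n0⇒n1
[27] read 'c'  n1⇒n0 (via fail)
[28] read 'b'  n0⇒n1
[29] read 'a'  n1⇒n2  ** P0@[28:29]
[30] read 'b'  n2⇒n1 (via fail)
[31] read 'b'  n1⇒n1 (via fail)
[32] read 'a'  n1⇒n2  ** P0@[31:32]
[33] read 'a'  n2⇒n0 (via fail)
[34] read 'd'  n0⇒n3
[35] read 'a'  n3⇒n0 (via fail)
[36] read 'b'  n0⇒n1
[37] read 'd'  n1⇒n3 (via fail)
[38] read 'e'  n3⇒n4  ** P1@[37:38]
[39] read 'e'  n4⇒n0 (via fail)
[40] read 'b'  n0⇒n1
[41] read 'b'  n1⇒n1 (via fail)
[42] read 'd'  n1⇒n3 (via fail)
[43] read 'e'  n3⇒n4  ** P1@[42:43]
[44] read 'a'  n4⇒n0 (via fail)
[45] read 'a'  n0⇒n0
[46] read 'a'  n0⇒n0
[47] read 'c'  n0⇒n0
[48] read 'a'  n0⇒n0
[49] read 'e'  n0⇒n0
[50] read 'e'  n0⇒n0
[51] read 'c'  n0⇒n0
[52] read 'd'  n0⇒n3
[53] read 'e'  n3⇒n4  ** P1@[52:53]
[54] read 'b'  n4⇒n1 (via fail)
[55] read 'a'  n1⇒n2  ** P0@[54:55]
[56] read 'd'  n2⇒n3 (via fail)
[57] read 'e'  n3⇒n4  ** P1@[56:57]

Matches: [[1,0],[4,0],[9,0],[12,1],[14,1],[16,0],[22,1],[24,1],[29,0],[32,0],[38,1],[43,1],[53,1],[55,0],[57,1]]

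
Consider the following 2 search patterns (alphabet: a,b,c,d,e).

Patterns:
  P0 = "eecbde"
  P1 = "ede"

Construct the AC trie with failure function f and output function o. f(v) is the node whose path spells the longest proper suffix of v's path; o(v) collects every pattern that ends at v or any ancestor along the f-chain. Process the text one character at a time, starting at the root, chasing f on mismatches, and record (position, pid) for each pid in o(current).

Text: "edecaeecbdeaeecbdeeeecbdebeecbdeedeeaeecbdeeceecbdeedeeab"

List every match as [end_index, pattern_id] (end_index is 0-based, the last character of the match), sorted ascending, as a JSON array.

Build:
Trie (insert patterns):
  0='ε' goto e→1
  1='e' goto d→7 e→2
  2='ee' goto c→3
  3='eec' goto b→4
  4='eecb' goto d→5
  5='eecbd' goto e→6
  6='eecbde' goto ·  ←P0
  7='ed' goto e→8
  8='ede' goto ·  ←P1

Failure links (BFS by depth):
  fail(1) 'e': from fail(0)=0 chase 'e': 0 ⇒ 0;  out=∅∪out(0)=∅
  fail(2) 'ee': from fail(1)=0 chase 'e': 0 ⇒ 1;  out=∅∪out(1)=∅
  fail(7) 'ed': from fail(1)=0 chase 'd': 0 ⇒ 0;  out=∅∪out(0)=∅
  fail(3) 'eec': from fail(2)=1 chase 'c': 1→0 ⇒ 0;  out=∅∪out(0)=∅
  fail(8) 'ede': from fail(7)=0 chase 'e': 0 ⇒ 1;  out={1}∪out(1)={1}
  fail(4) 'eecb': from fail(3)=0 chase 'b': 0 ⇒ 0;  out=∅∪out(0)=∅
  fail(5) 'eecbd': from fail(4)=0 chase 'd': 0 ⇒ 0;  out=∅∪out(0)=∅
  fail(6) 'eecbde': from fail(5)=0 chase 'e': 0 ⇒ 1;  out={0}∪out(1)={0}

Text stream:
[0] read 'e'  n0⇒n1
[1] read 'd'  n1⇒n7
[2] read 'e'  n7⇒n8  emit P1@[0:2]
[3] read 'c'  n8⇒n0 ·f
[4] read 'a'  n0⇒n0
[5] read 'e'  n0⇒n1
[6] read 'e'  n1⇒n2
[7] read 'c'  n2⇒n3
[8] read 'b'  n3⇒n4
[9] read 'd'  n4⇒n5
[10] read 'e'  n5⇒n6  emit P0@[5:10]
[11] read 'a'  n6⇒n0 ·f
[12] read 'e'  n0⇒n1
[13] read 'e'  n1⇒n2
[14] read 'c'  n2⇒n3
[15] read 'b'  n3⇒n4
[16] read 'd'  n4⇒n5
[17] read 'e'  n5⇒n6  emit P0@[12:17]
[18] read 'e'  n6⇒n2 ·f
[19] read 'e'  n2⇒n2 ·f
[20] read 'e'  n2⇒n2 ·f
[21] read 'c'  n2⇒n3
[22] read 'b'  n3⇒n4
[23] read 'd'  n4⇒n5
[24] read 'e'  n5⇒n6  emit P0@[19:24]
[25] read 'b'  n6⇒n0 ·f
[26] read 'e'  n0⇒n1
[27] read 'e'  n1⇒n2
[28] read 'c'  n2⇒n3
[29] read 'b'  n3⇒n4
[30] read 'd'  n4⇒n5
[31] read 'e'  n5⇒n6  emit P0@[26:31]
[32] read 'e'  n6⇒n2 ·f
[33] read 'd'  n2⇒n7 ·f
[34] read 'e'  n7⇒n8  emit P1@[32:34]
[35] read 'e'  n8⇒n2 ·f
[36] read 'a'  n2⇒n0 ·f
[37] read 'e'  n0⇒n1
[38] read 'e'  n1⇒n2
[39] read 'c'  n2⇒n3
[40] read 'b'  n3⇒n4
[41] read 'd'  n4⇒n5
[42] read 'e'  n5⇒n6  emit P0@[37:42]
[43] read 'e'  n6⇒n2 ·f
[44] read 'c'  n2⇒n3
[45] read 'e'  n3⇒n1 ·f
[46] read 'e'  n1⇒n2
[47] read 'c'  n2⇒n3
[48] read 'b'  n3⇒n4
[49] read 'd'  n4⇒n5
[50] read 'e'  n5⇒n6  emit P0@[45:50]
[51] read 'e'  n6⇒n2 ·f
[52] read 'd'  n2⇒n7 ·f
[53] read 'e'  n7⇒n8  emit P1@[51:53]
[54] read 'e'  n8⇒n2 ·f
[55] read 'a'  n2⇒n0 ·f
[56] read 'b'  n0⇒n0

Matches: [[2,1],[10,0],[17,0],[24,0],[31,0],[34,1],[42,0],[50,0],[53,1]]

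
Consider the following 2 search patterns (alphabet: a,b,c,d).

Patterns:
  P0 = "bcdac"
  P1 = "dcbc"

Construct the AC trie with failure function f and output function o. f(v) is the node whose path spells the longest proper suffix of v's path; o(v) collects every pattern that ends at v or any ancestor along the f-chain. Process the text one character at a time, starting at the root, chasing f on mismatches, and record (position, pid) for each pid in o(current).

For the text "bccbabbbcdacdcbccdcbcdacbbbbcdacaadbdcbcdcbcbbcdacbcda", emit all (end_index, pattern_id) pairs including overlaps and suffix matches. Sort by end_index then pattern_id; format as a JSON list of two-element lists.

Build automaton:
Trie nodes:
  n0 'ε': b→1 d→6
  n1 'b': c→2
  n2 'bc': d→3
  n3 'bcd': a→4
  n4 'bcda': c→5
  n5 'bcdac': ·  [P0 ends]
  n6 'd': c→7
  n7 'dc': b→8
  n8 'dcb': c→9
  n9 'dcbc': ·  [P1 ends]

Failure links (BFS by depth):
  n1('b'): parent n0 fail=0; on 'b' 0 → fail=0;  out ∅∪∅=∅
  n6('d'): parent n0 fail=0; on 'd' 0 → fail=0;  out ∅∪∅=∅
  n2('bc'): parent n1 fail=0; on 'c' 0 → fail=0;  out ∅∪∅=∅
  n7('dc'): parent n6 fail=0; on 'c' 0 → fail=0;  out ∅∪∅=∅
  n3('bcd'): parent n2 fail=0; on 'd' 0 → fail=6;  out ∅∪∅=∅
  n8('dcb'): parent n7 fail=0; on 'b' 0 → fail=1;  out ∅∪∅=∅
  n4('bcda'): parent n3 fail=6; on 'a' 6→0 → fail=0;  out ∅∪∅=∅
  n9('dcbc'): parent n8 fail=1; on 'c' 1 → fail=2;  out {1}∪∅={1}
  n5('bcdac'): parent n4 fail=0; on 'c' 0 → fail=0;  out {0}∪∅={0}

Run:
i=0 'b': node 0→1
i=1 'c': node 1→2
i=2 'c': node 2→0 (fail-walked)
i=3 'b': node 0→1
i=4 'a': node 1→0 (fail-walked)
i=5 'b': node 0→1
i=6 'b': node 1→1 (fail-walked)
i=7 'b': node 1→1 (fail-walked)
i=8 'c': node 1→2
i=9 'd': node 2→3
i=10 'a': node 3→4
i=11 'c': node 4→5  emit P0@[7:11]
i=12 'd': node 5→6 (fail-walked)
i=13 'c': node 6→7
i=14 'b': node 7→8
i=15 'c': node 8→9  emit P1@[12:15]
i=16 'c': node 9→0 (fail-walked)
i=17 'd': node 0→6
i=18 'c': node 6→7
i=19 'b': node 7→8
i=20 'c': node 8→9  emit P1@[17:20]
i=21 'd': node 9→3 (fail-walked)
i=22 'a': node 3→4
i=23 'c': node 4→5  emit P0@[19:23]
i=24 'b': node 5→1 (fail-walked)
i=25 'b': node 1→1 (fail-walked)
i=26 'b': node 1→1 (fail-walked)
i=27 'b': node 1→1 (fail-walked)
i=28 'c': node 1→2
i=29 'd': node 2→3
i=30 'a': node 3→4
i=31 'c': node 4→5  emit P0@[27:31]
i=32 'a': node 5→0 (fail-walked)
i=33 'a': node 0→0
i=34 'd': node 0→6
i=35 'b': node 6→1 (fail-walked)
i=36 'd': node 1→6 (fail-walked)
i=37 'c': node 6→7
i=38 'b': node 7→8
i=39 'c': node 8→9  emit P1@[36:39]
i=40 'd': node 9→3 (fail-walked)
i=41 'c': node 3→7 (fail-walked)
i=42 'b': node 7→8
i=43 'c': node 8→9  emit P1@[40:43]
i=44 'b': node 9→1 (fail-walked)
i=45 'b': node 1→1 (fail-walked)
i=46 'c': node 1→2
i=47 'd': node 2→3
i=48 'a': node 3→4
i=49 'c': node 4→5  emit P0@[45:49]
i=50 'b': node 5→1 (fail-walked)
i=51 'c': node 1→2
i=52 'd': node 2→3
i=53 'a': node 3→4

All matches (sorted): [[11,0],[15,1],[20,1],[23,0],[31,0],[39,1],[43,1],[49,0]]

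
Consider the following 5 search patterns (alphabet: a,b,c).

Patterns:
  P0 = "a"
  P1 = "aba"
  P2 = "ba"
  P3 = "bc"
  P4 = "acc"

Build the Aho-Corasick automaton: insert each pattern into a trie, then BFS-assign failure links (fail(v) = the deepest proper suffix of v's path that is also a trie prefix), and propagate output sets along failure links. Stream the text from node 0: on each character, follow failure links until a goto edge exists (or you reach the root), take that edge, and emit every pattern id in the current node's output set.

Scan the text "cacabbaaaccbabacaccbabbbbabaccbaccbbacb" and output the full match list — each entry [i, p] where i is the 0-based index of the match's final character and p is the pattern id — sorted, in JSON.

Construct AC machine:
Trie (insert patterns):
  0='ε' goto a→1 b→4
  1='a' goto b→2 c→7  [P0 ends]
  2='ab' goto a→3
  3='aba' goto ·  [P1 ends]
  4='b' goto a→5 c→6
  5='ba' goto ·  [P2 ends]
  6='bc' goto ·  [P3 ends]
  7='ac' goto c→8
  8='acc' goto ·  [P4 ends]

BFS fail/out derivation:
  fail(1) 'a': from fail(0)=0 chase 'a': 0 ⇒ 0;  out={0}∪out(0)={0}
  fail(4) 'b': from fail(0)=0 chase 'b': 0 ⇒ 0;  out=∅∪out(0)=∅
  fail(2) 'ab': from fail(1)=0 chase 'b': 0 ⇒ 4;  out=∅∪out(4)=∅
  fail(5) 'ba': from fail(4)=0 chase 'a': 0 ⇒ 1;  out={2}∪out(1)={0,2}
  fail(6) 'bc': from fail(4)=0 chase 'c': 0 ⇒ 0;  out={3}∪out(0)={3}
  fail(7) 'ac': from fail(1)=0 chase 'c': 0 ⇒ 0;  out=∅∪out(0)=∅
  fail(3) 'aba': from fail(2)=4 chase 'a': 4 ⇒ 5;  out={1}∪out(5)={0,1,2}
  fail(8) 'acc': from fail(7)=0 chase 'c': 0 ⇒ 0;  out={4}∪out(0)={4}

Text stream:
pos 0 'c': at 0
pos 1 'a': at 1  → match P0@[1:1]
pos 2 'c': at 7
pos 3 'a': at 1 (via fail)  → match P0@[3:3]
pos 4 'b': at 2
pos 5 'b': at 4 (via fail)
pos 6 'a': at 5  → match P0@[6:6],P2@[5:6]
pos 7 'a': at 1 (via fail)  → match P0@[7:7]
pos 8 'a': at 1 (via fail)  → match P0@[8:8]
pos 9 'c': at 7
pos 10 'c': at 8  → match P4@[8:10]
pos 11 'b': at 4 (via fail)
pos 12 'a': at 5  → match P0@[12:12],P2@[11:12]
pos 13 'b': at 2 (via fail)
pos 14 'a': at 3  → match P0@[14:14],P1@[12:14],P2@[13:14]
pos 15 'c': at 7 (via fail)
pos 16 'a': at 1 (via fail)  → match P0@[16:16]
pos 17 'c': at 7
pos 18 'c': at 8  → match P4@[16:18]
pos 19 'b': at 4 (via fail)
pos 20 'a': at 5  → match P0@[20:20],P2@[19:20]
pos 21 'b': at 2 (via fail)
pos 22 'b': at 4 (via fail)
pos 23 'b': at 4 (via fail)
pos 24 'b': at 4 (via fail)
pos 25 'a': at 5  → match P0@[25:25],P2@[24:25]
pos 26 'b': at 2 (via fail)
pos 27 'a': at 3  → match P0@[27:27],P1@[25:27],P2@[26:27]
pos 28 'c': at 7 (via fail)
pos 29 'c': at 8  → match P4@[27:29]
pos 30 'b': at 4 (via fail)
pos 31 'a': at 5  → match P0@[31:31],P2@[30:31]
pos 32 'c': at 7 (via fail)
pos 33 'c': at 8  → match P4@[31:33]
pos 34 'b': at 4 (via fail)
pos 35 'b': at 4 (via fail)
pos 36 'a': at 5  → match P0@[36:36],P2@[35:36]
pos 37 'c': at 7 (via fail)
pos 38 'b': at 4 (via fail)

Result: [[1,0],[3,0],[6,0],[6,2],[7,0],[8,0],[10,4],[12,0],[12,2],[14,0],[14,1],[14,2],[16,0],[18,4],[20,0],[20,2],[25,0],[25,2],[27,0],[27,1],[27,2],[29,4],[31,0],[31,2],[33,4],[36,0],[36,2]]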